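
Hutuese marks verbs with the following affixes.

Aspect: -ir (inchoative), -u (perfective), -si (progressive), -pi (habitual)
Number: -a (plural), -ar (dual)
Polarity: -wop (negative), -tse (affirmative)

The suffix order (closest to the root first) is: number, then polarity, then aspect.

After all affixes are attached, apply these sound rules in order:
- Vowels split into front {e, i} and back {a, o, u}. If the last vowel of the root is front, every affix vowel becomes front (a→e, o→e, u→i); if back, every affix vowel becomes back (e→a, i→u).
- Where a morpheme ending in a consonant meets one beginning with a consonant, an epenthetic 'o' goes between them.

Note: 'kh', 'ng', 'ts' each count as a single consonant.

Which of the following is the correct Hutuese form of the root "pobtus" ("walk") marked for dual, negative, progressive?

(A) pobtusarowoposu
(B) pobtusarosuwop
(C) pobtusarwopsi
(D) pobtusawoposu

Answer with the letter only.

Attach number dual -ar → pobtusar.
Attach polarity negative -wop → pobtusarwop.
Attach aspect progressive -si → pobtusarwopsi.
Apply vowel harmony: pobtusarwopsi → pobtusarwopsu.
Apply epenthesis: pobtusarwopsu → pobtusarowoposu.
So the correct form is pobtusarowoposu, option (A).
(D) pobtusawoposu is wrong: it uses plural instead of dual for number.
(C) pobtusarwopsi is wrong: it fails to apply the sound rule(s).
(B) pobtusarosuwop is wrong: it has the affixes in the wrong order.

A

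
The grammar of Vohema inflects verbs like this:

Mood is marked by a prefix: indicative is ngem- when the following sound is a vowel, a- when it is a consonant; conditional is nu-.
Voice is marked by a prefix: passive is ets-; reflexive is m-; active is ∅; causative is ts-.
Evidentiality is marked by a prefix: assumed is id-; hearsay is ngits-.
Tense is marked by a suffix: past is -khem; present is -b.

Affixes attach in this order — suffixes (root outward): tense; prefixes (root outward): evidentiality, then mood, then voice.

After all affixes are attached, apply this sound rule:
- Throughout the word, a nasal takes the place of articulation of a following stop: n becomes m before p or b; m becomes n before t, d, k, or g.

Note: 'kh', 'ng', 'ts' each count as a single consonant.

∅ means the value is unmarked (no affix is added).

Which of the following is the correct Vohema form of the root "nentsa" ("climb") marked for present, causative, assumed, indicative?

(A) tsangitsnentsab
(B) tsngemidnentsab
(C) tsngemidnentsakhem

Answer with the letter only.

B

Attach evidentiality assumed id- → idnentsa.
Attach mood indicative ngem- (before vowel 'i') → ngemidnentsa.
Attach tense present -b → ngemidnentsab.
Attach voice causative ts- → tsngemidnentsab.
Nasal assimilation: no change.
So the correct form is tsngemidnentsab, option (B).
(A) tsangitsnentsab is wrong: it uses hearsay instead of assumed for evidentiality.
(C) tsngemidnentsakhem is wrong: it uses past instead of present for tense.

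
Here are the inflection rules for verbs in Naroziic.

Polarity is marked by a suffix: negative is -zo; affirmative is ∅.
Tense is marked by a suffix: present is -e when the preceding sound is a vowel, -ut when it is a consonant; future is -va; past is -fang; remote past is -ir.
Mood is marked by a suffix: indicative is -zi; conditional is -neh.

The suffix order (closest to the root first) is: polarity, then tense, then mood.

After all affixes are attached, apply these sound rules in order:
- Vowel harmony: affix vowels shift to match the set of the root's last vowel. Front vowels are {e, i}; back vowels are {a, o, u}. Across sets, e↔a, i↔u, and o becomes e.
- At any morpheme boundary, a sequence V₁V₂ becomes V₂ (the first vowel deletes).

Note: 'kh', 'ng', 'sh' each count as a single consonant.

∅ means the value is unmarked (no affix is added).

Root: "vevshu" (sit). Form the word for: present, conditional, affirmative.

polarity = affirmative: zero marking, form stays vevshu.
Attach tense present -e (after vowel 'u') → vevshue.
Attach mood conditional -neh → vevshueneh.
Apply vowel harmony: vevshueneh → vevshuanah.
Apply vowel deletion: vevshuanah → vevshanah.

vevshanah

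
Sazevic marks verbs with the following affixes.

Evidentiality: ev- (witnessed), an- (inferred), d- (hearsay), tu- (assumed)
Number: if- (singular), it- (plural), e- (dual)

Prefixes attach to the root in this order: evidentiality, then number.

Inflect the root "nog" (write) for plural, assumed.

ittunog

Attach evidentiality assumed tu- → tunog.
Attach number plural it- → ittunog.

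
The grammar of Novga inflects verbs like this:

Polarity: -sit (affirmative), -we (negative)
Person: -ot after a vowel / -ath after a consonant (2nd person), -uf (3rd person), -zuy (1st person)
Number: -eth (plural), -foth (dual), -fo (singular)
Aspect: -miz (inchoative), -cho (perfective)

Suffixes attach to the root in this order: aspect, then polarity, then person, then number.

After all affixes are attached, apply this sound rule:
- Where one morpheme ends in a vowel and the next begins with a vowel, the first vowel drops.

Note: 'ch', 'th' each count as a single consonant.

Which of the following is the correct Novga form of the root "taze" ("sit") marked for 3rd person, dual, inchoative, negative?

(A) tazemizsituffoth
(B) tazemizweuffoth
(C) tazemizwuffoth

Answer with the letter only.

C

Attach aspect inchoative -miz → tazemiz.
Attach polarity negative -we → tazemizwe.
Attach person 3rd person -uf → tazemizweuf.
Attach number dual -foth → tazemizweuffoth.
Apply vowel deletion: tazemizweuffoth → tazemizwuffoth.
So the correct form is tazemizwuffoth, option (C).
(A) tazemizsituffoth is wrong: it uses affirmative instead of negative for polarity.
(B) tazemizweuffoth is wrong: it fails to apply the sound rule(s).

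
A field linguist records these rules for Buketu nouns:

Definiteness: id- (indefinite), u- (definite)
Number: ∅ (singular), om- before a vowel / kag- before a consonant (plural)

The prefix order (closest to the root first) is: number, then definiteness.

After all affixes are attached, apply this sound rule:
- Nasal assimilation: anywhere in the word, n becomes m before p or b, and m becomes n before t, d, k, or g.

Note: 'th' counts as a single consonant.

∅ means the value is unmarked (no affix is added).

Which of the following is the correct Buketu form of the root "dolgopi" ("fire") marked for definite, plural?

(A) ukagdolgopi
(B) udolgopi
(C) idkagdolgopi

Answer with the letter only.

Attach number plural kag- (before consonant 'd') → kagdolgopi.
Attach definiteness definite u- → ukagdolgopi.
Nasal assimilation: no change.
So the correct form is ukagdolgopi, option (A).
(C) idkagdolgopi is wrong: it uses indefinite instead of definite for definiteness.
(B) udolgopi is wrong: it uses singular instead of plural for number.

A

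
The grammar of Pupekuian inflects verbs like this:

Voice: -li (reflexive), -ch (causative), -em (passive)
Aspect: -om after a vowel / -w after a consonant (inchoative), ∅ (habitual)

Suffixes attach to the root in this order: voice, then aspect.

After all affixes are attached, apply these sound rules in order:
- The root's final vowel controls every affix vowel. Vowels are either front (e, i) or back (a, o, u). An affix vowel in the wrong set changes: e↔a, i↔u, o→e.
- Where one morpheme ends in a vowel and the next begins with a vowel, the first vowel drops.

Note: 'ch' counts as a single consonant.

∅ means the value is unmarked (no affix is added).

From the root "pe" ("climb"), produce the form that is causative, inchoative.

pechw

Attach voice causative -ch → pech.
Attach aspect inchoative -w (after consonant 'ch') → pechw.
Vowel harmony: no change.
Vowel deletion: no change.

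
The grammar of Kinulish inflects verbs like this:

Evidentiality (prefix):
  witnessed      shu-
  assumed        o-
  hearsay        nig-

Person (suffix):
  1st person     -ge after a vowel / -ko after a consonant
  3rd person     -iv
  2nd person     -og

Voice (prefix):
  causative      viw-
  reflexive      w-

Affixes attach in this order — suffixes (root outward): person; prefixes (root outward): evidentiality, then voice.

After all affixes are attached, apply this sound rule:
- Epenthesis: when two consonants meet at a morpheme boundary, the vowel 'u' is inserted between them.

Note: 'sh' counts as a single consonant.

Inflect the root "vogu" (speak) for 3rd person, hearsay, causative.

Attach person 3rd person -iv → voguiv.
Attach evidentiality hearsay nig- → nigvoguiv.
Attach voice causative viw- → viwnigvoguiv.
Apply epenthesis: viwnigvoguiv → viwuniguvoguiv.

viwuniguvoguiv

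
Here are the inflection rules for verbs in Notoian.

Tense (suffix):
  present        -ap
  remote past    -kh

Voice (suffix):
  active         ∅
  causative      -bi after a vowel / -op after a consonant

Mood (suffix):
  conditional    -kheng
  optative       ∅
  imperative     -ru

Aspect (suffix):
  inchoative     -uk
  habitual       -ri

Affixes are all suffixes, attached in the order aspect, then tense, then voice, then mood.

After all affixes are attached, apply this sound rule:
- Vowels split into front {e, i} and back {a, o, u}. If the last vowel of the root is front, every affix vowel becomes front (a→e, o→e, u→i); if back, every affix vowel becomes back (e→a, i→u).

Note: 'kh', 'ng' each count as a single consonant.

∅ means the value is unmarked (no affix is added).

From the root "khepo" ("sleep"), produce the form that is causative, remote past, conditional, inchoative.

khepoukkhopkhang

Attach aspect inchoative -uk → khepouk.
Attach tense remote past -kh → khepoukkh.
Attach voice causative -op (after consonant 'kh') → khepoukkhop.
Attach mood conditional -kheng → khepoukkhopkheng.
Apply vowel harmony: khepoukkhopkheng → khepoukkhopkhang.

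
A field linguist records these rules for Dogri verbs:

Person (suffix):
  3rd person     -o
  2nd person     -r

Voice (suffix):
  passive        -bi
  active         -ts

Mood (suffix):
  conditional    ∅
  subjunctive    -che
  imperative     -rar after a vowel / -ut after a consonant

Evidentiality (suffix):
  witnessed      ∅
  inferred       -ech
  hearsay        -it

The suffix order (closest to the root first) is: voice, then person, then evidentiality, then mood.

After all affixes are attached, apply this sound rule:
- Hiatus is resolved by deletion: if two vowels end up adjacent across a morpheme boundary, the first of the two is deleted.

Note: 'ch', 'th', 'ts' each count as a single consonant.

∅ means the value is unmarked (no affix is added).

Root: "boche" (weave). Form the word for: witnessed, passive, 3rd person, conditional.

bochebo

Attach voice passive -bi → bochebi.
Attach person 3rd person -o → bochebio.
evidentiality = witnessed: zero marking, form stays bochebio.
mood = conditional: zero marking, form stays bochebio.
Apply vowel deletion: bochebio → bochebo.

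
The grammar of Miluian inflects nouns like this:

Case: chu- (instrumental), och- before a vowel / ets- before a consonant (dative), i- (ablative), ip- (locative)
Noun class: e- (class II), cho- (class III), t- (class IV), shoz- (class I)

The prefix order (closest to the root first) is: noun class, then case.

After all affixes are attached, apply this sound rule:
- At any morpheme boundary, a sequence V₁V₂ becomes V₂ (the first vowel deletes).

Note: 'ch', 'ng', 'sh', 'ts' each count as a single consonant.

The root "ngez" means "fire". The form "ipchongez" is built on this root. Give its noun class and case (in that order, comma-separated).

class III, locative

Segment: ip-cho-ngez.
noun class: cho- → class III.
case: ip- → locative.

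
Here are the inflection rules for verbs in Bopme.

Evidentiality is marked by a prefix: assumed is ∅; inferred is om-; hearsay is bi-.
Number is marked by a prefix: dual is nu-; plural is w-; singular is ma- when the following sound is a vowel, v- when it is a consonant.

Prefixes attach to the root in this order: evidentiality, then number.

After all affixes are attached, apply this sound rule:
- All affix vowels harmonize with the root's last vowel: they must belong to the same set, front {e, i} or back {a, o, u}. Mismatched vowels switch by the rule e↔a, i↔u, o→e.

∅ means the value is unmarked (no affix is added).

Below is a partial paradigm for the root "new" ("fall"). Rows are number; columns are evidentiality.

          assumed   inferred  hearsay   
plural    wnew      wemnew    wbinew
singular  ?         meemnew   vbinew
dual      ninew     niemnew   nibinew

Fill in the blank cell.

vnew

evidentiality = assumed: zero marking, form stays new.
Attach number singular v- (before consonant 'n') → vnew.
Vowel harmony: no change.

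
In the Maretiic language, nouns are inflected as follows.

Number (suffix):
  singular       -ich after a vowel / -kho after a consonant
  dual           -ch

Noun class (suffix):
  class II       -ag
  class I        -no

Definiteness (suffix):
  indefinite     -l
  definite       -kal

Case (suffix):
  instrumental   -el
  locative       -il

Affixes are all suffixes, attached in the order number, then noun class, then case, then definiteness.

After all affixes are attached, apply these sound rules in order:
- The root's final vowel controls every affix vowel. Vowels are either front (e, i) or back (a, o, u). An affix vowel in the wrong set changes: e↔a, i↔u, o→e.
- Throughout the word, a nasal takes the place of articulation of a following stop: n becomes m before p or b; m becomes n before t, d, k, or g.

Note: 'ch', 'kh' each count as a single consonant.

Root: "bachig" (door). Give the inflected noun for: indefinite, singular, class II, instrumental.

Attach number singular -kho (after consonant 'g') → bachigkho.
Attach noun class class II -ag → bachigkhoag.
Attach case instrumental -el → bachigkhoagel.
Attach definiteness indefinite -l → bachigkhoagell.
Apply vowel harmony: bachigkhoagell → bachigkheegell.
Nasal assimilation: no change.

bachigkheegell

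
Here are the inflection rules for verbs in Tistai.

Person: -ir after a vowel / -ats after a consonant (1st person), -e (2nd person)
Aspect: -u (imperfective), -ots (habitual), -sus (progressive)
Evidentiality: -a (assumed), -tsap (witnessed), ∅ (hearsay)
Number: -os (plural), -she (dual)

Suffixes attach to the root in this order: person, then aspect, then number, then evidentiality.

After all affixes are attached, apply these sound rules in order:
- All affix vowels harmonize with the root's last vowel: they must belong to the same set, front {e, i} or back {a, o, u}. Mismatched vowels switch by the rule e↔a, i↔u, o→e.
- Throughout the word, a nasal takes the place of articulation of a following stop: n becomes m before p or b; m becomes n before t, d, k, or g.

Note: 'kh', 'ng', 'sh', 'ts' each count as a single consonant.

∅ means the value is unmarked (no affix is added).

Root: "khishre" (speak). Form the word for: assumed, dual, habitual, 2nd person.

Attach person 2nd person -e → khishree.
Attach aspect habitual -ots → khishreeots.
Attach number dual -she → khishreeotsshe.
Attach evidentiality assumed -a → khishreeotsshea.
Apply vowel harmony: khishreeotsshea → khishreeetsshee.
Nasal assimilation: no change.

khishreeetsshee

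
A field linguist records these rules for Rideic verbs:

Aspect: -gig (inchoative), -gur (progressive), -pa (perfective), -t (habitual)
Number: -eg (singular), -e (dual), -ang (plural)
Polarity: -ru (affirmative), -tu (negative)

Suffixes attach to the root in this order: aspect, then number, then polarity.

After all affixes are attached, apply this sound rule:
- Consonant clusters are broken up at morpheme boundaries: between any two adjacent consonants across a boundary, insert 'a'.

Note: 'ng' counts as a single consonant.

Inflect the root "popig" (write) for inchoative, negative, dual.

Attach aspect inchoative -gig → popiggig.
Attach number dual -e → popiggige.
Attach polarity negative -tu → popiggigetu.
Apply epenthesis: popiggigetu → popigagigetu.

popigagigetu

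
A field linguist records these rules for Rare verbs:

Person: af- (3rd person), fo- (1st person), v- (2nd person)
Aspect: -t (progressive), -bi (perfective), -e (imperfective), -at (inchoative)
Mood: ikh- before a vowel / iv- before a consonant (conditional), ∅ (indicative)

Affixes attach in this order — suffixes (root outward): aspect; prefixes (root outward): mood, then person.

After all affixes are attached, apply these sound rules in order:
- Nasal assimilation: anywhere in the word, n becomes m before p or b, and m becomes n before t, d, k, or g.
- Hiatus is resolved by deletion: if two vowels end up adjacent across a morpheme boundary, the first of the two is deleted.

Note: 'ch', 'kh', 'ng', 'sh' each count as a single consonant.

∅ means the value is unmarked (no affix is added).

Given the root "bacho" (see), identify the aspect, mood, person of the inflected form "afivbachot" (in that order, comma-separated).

Segment: af-iv-bacho-t.
aspect: -t → progressive.
mood: ikh/iv- → conditional.
person: af- → 3rd person.

progressive, conditional, 3rd person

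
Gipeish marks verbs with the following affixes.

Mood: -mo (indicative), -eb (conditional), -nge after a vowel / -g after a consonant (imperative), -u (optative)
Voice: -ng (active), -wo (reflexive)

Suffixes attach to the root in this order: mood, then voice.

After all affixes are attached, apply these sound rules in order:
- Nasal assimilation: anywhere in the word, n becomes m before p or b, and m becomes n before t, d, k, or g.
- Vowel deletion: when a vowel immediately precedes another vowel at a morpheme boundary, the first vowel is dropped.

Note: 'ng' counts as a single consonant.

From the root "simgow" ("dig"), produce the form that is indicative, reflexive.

singowmowo

Attach mood indicative -mo → simgowmo.
Attach voice reflexive -wo → simgowmowo.
Apply nasal assimilation: simgowmowo → singowmowo.
Vowel deletion: no change.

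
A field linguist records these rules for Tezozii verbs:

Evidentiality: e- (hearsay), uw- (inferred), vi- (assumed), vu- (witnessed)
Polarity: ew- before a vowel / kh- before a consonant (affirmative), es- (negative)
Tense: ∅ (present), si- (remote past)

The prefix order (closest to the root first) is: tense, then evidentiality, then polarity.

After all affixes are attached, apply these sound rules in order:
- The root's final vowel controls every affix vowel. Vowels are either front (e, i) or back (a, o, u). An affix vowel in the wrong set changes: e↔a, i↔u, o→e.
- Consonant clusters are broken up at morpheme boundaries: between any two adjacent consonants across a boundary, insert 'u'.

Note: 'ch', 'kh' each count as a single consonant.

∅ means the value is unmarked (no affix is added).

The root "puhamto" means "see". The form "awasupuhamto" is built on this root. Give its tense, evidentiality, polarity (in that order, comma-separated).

remote past, hearsay, affirmative

Segment: ew-e-si-puhamto.
tense: si- → remote past.
evidentiality: e- → hearsay.
polarity: ew/kh- → affirmative.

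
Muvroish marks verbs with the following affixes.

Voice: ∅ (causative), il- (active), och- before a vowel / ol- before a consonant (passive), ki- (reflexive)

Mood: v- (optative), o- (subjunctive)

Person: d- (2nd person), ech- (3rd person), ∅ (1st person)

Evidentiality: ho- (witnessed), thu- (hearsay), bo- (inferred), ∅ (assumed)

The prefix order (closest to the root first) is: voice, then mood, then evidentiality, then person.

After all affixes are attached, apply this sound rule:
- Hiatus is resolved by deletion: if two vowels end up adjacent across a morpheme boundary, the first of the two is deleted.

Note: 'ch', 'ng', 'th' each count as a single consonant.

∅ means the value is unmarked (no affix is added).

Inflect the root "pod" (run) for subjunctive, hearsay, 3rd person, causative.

voice = causative: zero marking, form stays pod.
Attach mood subjunctive o- → opod.
Attach evidentiality hearsay thu- → thuopod.
Attach person 3rd person ech- → echthuopod.
Apply vowel deletion: echthuopod → echthopod.

echthopod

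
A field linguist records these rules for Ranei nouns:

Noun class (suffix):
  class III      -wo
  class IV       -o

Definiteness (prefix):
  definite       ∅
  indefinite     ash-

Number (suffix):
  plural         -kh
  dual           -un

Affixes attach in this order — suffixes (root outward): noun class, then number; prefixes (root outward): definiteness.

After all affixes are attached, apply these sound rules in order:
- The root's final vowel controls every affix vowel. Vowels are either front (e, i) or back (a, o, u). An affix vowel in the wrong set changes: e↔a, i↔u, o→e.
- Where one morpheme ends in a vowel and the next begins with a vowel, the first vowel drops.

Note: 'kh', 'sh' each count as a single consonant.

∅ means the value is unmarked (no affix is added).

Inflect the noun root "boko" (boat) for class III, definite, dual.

bokowun

definiteness = definite: zero marking, form stays boko.
Attach noun class class III -wo → bokowo.
Attach number dual -un → bokowoun.
Vowel harmony: no change.
Apply vowel deletion: bokowoun → bokowun.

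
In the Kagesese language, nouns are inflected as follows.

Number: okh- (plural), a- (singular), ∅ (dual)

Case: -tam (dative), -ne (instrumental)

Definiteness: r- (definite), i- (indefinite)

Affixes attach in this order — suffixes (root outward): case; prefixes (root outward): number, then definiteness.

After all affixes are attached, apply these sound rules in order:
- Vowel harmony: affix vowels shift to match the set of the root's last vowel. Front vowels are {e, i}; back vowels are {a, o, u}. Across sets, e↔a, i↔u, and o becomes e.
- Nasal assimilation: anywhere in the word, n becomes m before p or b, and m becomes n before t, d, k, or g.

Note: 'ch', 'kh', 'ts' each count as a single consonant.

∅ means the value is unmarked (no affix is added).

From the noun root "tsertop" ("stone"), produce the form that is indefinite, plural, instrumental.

uokhtsertopna

Attach case instrumental -ne → tsertopne.
Attach number plural okh- → okhtsertopne.
Attach definiteness indefinite i- → iokhtsertopne.
Apply vowel harmony: iokhtsertopne → uokhtsertopna.
Nasal assimilation: no change.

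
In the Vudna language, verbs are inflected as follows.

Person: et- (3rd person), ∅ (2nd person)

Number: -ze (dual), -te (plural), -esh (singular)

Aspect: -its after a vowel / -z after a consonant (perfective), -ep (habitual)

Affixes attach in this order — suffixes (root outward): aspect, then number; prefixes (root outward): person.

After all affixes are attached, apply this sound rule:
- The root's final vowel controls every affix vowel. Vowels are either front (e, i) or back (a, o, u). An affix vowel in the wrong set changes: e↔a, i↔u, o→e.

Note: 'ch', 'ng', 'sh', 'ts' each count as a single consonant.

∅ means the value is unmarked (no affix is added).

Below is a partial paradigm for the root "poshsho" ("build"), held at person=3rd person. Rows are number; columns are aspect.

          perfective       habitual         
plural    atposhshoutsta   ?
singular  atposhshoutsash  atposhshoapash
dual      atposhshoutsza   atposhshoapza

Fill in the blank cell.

Attach aspect habitual -ep → poshshoep.
Attach person 3rd person et- → etposhshoep.
Attach number plural -te → etposhshoepte.
Apply vowel harmony: etposhshoepte → atposhshoapta.

atposhshoapta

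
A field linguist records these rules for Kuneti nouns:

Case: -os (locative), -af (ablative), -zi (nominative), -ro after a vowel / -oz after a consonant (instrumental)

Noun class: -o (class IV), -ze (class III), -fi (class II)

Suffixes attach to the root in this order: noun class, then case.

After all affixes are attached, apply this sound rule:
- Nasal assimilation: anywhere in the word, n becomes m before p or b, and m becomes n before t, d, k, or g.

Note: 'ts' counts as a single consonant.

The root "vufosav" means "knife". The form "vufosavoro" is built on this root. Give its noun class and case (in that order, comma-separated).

class IV, instrumental

Segment: vufosav-o-ro.
noun class: -o → class IV.
case: -ro/oz → instrumental.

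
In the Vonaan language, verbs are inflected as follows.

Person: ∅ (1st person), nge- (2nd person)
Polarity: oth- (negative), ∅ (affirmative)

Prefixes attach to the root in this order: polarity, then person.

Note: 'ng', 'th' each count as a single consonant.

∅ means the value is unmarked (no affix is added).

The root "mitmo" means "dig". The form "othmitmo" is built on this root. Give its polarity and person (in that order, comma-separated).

negative, 1st person

Segment: oth-mitmo.
polarity: oth- → negative.
person: ∅ → 1st person.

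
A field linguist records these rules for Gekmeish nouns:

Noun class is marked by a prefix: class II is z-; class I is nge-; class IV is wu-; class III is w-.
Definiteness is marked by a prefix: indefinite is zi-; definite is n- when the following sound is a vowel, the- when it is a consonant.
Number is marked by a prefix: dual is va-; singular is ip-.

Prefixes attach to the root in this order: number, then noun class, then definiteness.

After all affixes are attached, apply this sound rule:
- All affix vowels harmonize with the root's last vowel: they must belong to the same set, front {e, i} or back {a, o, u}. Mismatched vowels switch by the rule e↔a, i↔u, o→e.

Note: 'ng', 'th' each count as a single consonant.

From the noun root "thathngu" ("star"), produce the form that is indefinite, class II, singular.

zuzupthathngu

Attach number singular ip- → ipthathngu.
Attach noun class class II z- → zipthathngu.
Attach definiteness indefinite zi- → zizipthathngu.
Apply vowel harmony: zizipthathngu → zuzupthathngu.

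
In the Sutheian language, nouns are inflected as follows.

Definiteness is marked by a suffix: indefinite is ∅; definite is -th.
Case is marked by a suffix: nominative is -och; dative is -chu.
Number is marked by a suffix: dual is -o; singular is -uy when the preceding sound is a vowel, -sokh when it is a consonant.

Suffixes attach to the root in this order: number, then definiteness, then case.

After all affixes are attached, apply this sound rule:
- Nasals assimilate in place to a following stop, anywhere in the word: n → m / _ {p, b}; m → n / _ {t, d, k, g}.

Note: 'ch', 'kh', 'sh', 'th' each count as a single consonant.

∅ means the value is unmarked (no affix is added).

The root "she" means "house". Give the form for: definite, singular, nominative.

sheuythoch

Attach number singular -uy (after vowel 'e') → sheuy.
Attach definiteness definite -th → sheuyth.
Attach case nominative -och → sheuythoch.
Nasal assimilation: no change.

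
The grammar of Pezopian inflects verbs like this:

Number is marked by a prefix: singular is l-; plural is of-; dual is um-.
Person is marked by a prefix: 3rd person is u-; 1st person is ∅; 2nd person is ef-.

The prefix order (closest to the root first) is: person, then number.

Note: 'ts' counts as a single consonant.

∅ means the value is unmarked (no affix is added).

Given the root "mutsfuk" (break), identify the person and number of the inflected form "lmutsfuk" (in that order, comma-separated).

1st person, singular

Segment: l-mutsfuk.
person: ∅ → 1st person.
number: l- → singular.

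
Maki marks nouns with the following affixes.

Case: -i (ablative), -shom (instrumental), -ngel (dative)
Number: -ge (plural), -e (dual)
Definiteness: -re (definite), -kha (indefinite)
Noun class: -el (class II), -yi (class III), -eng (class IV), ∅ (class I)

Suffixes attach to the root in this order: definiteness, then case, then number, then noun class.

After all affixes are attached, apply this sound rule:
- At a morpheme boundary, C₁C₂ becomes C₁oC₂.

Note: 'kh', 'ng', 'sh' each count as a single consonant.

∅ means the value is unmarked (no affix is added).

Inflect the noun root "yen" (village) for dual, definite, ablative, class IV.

yenoreieeng

Attach definiteness definite -re → yenre.
Attach case ablative -i → yenrei.
Attach number dual -e → yenreie.
Attach noun class class IV -eng → yenreieeng.
Apply epenthesis: yenreieeng → yenoreieeng.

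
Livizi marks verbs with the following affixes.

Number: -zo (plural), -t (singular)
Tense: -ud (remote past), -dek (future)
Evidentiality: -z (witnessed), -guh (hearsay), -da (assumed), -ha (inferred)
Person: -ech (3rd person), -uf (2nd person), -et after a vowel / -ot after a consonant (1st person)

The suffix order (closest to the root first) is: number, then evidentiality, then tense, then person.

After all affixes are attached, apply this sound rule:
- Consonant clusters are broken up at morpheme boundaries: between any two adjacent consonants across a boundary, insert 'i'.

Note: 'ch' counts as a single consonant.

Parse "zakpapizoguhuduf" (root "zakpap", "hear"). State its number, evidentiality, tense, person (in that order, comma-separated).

Segment: zakpap-zo-guh-ud-uf.
number: -zo → plural.
evidentiality: -guh → hearsay.
tense: -ud → remote past.
person: -uf → 2nd person.

plural, hearsay, remote past, 2nd person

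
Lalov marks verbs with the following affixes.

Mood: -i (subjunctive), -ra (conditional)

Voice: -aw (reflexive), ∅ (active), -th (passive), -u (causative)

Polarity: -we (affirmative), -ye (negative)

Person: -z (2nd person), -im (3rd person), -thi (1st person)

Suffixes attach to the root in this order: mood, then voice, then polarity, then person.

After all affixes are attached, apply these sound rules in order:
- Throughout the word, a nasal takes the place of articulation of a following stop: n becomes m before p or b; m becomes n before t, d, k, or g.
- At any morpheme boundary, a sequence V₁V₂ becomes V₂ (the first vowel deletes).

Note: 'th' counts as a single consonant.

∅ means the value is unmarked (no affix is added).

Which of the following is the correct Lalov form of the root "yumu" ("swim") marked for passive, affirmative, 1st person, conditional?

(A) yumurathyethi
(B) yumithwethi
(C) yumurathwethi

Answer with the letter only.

C

Attach mood conditional -ra → yumura.
Attach voice passive -th → yumurath.
Attach polarity affirmative -we → yumurathwe.
Attach person 1st person -thi → yumurathwethi.
Nasal assimilation: no change.
Vowel deletion: no change.
So the correct form is yumurathwethi, option (C).
(A) yumurathyethi is wrong: it uses negative instead of affirmative for polarity.
(B) yumithwethi is wrong: it uses subjunctive instead of conditional for mood.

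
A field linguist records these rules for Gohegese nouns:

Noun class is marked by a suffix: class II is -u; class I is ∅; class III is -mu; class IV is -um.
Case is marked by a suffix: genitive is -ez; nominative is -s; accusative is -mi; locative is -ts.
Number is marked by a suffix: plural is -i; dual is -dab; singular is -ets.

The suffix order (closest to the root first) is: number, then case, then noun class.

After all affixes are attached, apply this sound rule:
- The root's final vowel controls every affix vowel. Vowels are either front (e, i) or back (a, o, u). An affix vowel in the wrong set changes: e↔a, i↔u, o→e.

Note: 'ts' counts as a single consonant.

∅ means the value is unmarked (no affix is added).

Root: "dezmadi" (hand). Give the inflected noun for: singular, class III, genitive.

dezmadietsezmi

Attach number singular -ets → dezmadiets.
Attach case genitive -ez → dezmadietsez.
Attach noun class class III -mu → dezmadietsezmu.
Apply vowel harmony: dezmadietsezmu → dezmadietsezmi.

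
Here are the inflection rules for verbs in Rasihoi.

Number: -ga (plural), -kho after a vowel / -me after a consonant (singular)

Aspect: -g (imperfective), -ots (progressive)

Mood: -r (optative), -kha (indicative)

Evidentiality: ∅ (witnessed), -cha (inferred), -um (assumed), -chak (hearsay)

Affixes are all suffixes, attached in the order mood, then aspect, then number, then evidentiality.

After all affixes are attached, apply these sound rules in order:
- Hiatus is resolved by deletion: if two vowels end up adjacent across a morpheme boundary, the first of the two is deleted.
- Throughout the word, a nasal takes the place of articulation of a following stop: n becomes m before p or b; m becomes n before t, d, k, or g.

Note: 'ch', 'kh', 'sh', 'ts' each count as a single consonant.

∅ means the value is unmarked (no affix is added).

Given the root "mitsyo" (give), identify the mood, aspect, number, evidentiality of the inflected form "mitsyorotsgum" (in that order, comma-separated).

optative, progressive, plural, assumed

Segment: mitsyo-r-ots-ga-um.
mood: -r → optative.
aspect: -ots → progressive.
number: -ga → plural.
evidentiality: -um → assumed.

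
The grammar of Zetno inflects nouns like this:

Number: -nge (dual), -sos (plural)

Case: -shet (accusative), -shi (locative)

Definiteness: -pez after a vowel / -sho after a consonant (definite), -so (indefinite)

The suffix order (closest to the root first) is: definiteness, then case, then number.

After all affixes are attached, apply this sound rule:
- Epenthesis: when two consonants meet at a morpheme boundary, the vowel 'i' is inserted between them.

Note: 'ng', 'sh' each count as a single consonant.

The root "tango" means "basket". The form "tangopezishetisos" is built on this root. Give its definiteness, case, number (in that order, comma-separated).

definite, accusative, plural

Segment: tango-pez-shet-sos.
definiteness: -pez/sho → definite.
case: -shet → accusative.
number: -sos → plural.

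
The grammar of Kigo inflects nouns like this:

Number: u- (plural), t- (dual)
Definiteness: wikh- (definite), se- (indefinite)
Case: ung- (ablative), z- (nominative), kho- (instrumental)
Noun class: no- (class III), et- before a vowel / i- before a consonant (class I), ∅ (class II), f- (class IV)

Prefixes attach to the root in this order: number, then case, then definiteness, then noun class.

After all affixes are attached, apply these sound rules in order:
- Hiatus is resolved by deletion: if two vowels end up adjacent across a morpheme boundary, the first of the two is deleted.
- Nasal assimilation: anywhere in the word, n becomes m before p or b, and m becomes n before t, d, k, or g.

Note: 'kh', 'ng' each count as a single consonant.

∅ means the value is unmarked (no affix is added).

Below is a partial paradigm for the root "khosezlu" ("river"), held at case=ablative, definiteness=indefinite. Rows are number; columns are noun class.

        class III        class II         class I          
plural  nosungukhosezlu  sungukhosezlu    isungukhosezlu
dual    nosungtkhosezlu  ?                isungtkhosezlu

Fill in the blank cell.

sungtkhosezlu

Attach number dual t- → tkhosezlu.
Attach case ablative ung- → ungtkhosezlu.
Attach definiteness indefinite se- → seungtkhosezlu.
noun class = class II: zero marking, form stays seungtkhosezlu.
Apply vowel deletion: seungtkhosezlu → sungtkhosezlu.
Nasal assimilation: no change.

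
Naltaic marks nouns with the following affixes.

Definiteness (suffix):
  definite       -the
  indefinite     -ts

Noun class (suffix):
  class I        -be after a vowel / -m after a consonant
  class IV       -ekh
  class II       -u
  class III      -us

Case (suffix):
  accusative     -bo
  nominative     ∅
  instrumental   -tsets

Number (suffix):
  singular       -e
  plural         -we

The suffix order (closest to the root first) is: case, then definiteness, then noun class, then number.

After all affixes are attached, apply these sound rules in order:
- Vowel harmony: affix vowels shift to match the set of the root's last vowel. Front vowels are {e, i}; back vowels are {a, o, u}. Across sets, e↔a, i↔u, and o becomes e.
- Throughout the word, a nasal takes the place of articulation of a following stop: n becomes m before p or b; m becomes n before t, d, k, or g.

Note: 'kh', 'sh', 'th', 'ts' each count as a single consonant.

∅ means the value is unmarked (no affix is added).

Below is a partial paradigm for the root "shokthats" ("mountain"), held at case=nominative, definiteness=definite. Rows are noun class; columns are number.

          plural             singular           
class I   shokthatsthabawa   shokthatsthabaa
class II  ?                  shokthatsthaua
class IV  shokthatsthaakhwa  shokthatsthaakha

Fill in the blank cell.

shokthatsthauwa

case = nominative: zero marking, form stays shokthats.
Attach definiteness definite -the → shokthatsthe.
Attach noun class class II -u → shokthatstheu.
Attach number plural -we → shokthatstheuwe.
Apply vowel harmony: shokthatstheuwe → shokthatsthauwa.
Nasal assimilation: no change.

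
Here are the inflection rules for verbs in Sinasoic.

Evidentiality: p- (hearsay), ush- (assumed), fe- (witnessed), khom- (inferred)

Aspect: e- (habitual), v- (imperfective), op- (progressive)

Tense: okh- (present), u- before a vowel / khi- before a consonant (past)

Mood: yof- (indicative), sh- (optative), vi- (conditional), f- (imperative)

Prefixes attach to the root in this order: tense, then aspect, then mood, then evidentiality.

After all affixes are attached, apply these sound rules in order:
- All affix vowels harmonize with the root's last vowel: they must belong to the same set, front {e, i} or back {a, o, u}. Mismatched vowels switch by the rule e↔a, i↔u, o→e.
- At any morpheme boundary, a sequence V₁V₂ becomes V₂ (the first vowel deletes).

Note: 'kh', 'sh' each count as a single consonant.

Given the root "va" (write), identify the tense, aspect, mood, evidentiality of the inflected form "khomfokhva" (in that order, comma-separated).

present, habitual, imperative, inferred

Segment: khom-f-e-okh-va.
tense: okh- → present.
aspect: e- → habitual.
mood: f- → imperative.
evidentiality: khom- → inferred.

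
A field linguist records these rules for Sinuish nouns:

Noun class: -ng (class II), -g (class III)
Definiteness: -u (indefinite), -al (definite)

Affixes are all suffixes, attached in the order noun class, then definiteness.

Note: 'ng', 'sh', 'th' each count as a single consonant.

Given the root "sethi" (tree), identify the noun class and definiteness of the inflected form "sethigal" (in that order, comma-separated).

Segment: sethi-g-al.
noun class: -g → class III.
definiteness: -al → definite.

class III, definite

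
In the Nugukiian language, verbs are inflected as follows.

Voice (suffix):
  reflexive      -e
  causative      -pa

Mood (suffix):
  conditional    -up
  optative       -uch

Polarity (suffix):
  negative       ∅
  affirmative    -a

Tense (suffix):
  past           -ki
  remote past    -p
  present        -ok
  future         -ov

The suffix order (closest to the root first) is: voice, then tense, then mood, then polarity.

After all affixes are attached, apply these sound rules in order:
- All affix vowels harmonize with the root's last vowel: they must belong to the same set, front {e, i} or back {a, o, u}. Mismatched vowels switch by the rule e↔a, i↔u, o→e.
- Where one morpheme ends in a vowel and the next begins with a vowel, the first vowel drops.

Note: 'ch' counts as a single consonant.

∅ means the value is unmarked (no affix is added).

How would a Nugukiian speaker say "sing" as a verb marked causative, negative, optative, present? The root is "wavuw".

Attach voice causative -pa → wavuwpa.
Attach tense present -ok → wavuwpaok.
Attach mood optative -uch → wavuwpaokuch.
polarity = negative: zero marking, form stays wavuwpaokuch.
Vowel harmony: no change.
Apply vowel deletion: wavuwpaokuch → wavuwpokuch.

wavuwpokuch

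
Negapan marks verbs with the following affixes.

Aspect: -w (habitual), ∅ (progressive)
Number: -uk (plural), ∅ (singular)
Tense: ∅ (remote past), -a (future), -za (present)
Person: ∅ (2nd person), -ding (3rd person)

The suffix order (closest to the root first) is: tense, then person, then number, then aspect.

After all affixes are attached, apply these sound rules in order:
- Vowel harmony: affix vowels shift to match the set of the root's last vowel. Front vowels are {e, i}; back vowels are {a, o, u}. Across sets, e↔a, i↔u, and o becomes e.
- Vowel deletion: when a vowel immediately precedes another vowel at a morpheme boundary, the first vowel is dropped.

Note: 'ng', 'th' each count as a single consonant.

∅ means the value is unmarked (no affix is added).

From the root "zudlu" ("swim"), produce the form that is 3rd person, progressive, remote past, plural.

zudludunguk

tense = remote past: zero marking, form stays zudlu.
Attach person 3rd person -ding → zudluding.
Attach number plural -uk → zudludinguk.
aspect = progressive: zero marking, form stays zudludinguk.
Apply vowel harmony: zudludinguk → zudludunguk.
Vowel deletion: no change.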